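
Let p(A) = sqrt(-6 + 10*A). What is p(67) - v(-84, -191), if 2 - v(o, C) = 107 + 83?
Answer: 188 + 2*sqrt(166) ≈ 213.77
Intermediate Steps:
v(o, C) = -188 (v(o, C) = 2 - (107 + 83) = 2 - 1*190 = 2 - 190 = -188)
p(67) - v(-84, -191) = sqrt(-6 + 10*67) - 1*(-188) = sqrt(-6 + 670) + 188 = sqrt(664) + 188 = 2*sqrt(166) + 188 = 188 + 2*sqrt(166)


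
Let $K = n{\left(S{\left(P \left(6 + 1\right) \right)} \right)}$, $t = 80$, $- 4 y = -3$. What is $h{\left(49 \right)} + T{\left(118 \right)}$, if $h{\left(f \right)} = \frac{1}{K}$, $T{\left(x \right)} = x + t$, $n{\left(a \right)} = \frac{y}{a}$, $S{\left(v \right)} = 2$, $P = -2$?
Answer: $\frac{602}{3} \approx 200.67$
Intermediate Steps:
$y = \frac{3}{4}$ ($y = \left(- \frac{1}{4}\right) \left(-3\right) = \frac{3}{4} \approx 0.75$)
$n{\left(a \right)} = \frac{3}{4 a}$
$K = \frac{3}{8}$ ($K = \frac{3}{4 \cdot 2} = \frac{3}{4} \cdot \frac{1}{2} = \frac{3}{8} \approx 0.375$)
$T{\left(x \right)} = 80 + x$ ($T{\left(x \right)} = x + 80 = 80 + x$)
$h{\left(f \right)} = \frac{8}{3}$ ($h{\left(f \right)} = \frac{1}{\frac{3}{8}} = \frac{8}{3}$)
$h{\left(49 \right)} + T{\left(118 \right)} = \frac{8}{3} + \left(80 + 118\right) = \frac{8}{3} + 198 = \frac{602}{3}$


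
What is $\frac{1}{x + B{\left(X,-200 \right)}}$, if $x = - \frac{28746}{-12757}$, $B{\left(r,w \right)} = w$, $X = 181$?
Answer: $- \frac{12757}{2522654} \approx -0.005057$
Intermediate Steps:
$x = \frac{28746}{12757}$ ($x = \left(-28746\right) \left(- \frac{1}{12757}\right) = \frac{28746}{12757} \approx 2.2533$)
$\frac{1}{x + B{\left(X,-200 \right)}} = \frac{1}{\frac{28746}{12757} - 200} = \frac{1}{- \frac{2522654}{12757}} = - \frac{12757}{2522654}$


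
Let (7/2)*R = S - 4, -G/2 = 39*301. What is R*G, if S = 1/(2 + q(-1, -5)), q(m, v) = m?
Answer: 20124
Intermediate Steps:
S = 1 (S = 1/(2 - 1) = 1/1 = 1)
G = -23478 (G = -78*301 = -2*11739 = -23478)
R = -6/7 (R = 2*(1 - 4)/7 = (2/7)*(-3) = -6/7 ≈ -0.85714)
R*G = -6/7*(-23478) = 20124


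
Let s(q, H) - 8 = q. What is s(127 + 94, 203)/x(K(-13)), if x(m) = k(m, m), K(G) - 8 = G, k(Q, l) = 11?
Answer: 229/11 ≈ 20.818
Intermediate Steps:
s(q, H) = 8 + q
K(G) = 8 + G
x(m) = 11
s(127 + 94, 203)/x(K(-13)) = (8 + (127 + 94))/11 = (8 + 221)*(1/11) = 229*(1/11) = 229/11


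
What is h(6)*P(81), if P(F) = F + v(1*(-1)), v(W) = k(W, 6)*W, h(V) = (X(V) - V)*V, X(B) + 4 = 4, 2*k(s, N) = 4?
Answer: -2844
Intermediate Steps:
k(s, N) = 2 (k(s, N) = (½)*4 = 2)
X(B) = 0 (X(B) = -4 + 4 = 0)
h(V) = -V² (h(V) = (0 - V)*V = (-V)*V = -V²)
v(W) = 2*W
P(F) = -2 + F (P(F) = F + 2*(1*(-1)) = F + 2*(-1) = F - 2 = -2 + F)
h(6)*P(81) = (-1*6²)*(-2 + 81) = -1*36*79 = -36*79 = -2844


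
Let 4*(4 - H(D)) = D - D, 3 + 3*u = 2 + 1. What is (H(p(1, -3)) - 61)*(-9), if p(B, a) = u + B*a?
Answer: 513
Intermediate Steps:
u = 0 (u = -1 + (2 + 1)/3 = -1 + (⅓)*3 = -1 + 1 = 0)
p(B, a) = B*a (p(B, a) = 0 + B*a = B*a)
H(D) = 4 (H(D) = 4 - (D - D)/4 = 4 - ¼*0 = 4 + 0 = 4)
(H(p(1, -3)) - 61)*(-9) = (4 - 61)*(-9) = -57*(-9) = 513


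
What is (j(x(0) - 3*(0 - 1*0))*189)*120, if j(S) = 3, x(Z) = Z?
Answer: 68040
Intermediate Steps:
(j(x(0) - 3*(0 - 1*0))*189)*120 = (3*189)*120 = 567*120 = 68040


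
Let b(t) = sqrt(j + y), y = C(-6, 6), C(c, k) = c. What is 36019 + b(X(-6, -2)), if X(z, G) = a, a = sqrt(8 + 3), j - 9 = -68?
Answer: 36019 + I*sqrt(65) ≈ 36019.0 + 8.0623*I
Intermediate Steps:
j = -59 (j = 9 - 68 = -59)
y = -6
a = sqrt(11) ≈ 3.3166
X(z, G) = sqrt(11)
b(t) = I*sqrt(65) (b(t) = sqrt(-59 - 6) = sqrt(-65) = I*sqrt(65))
36019 + b(X(-6, -2)) = 36019 + I*sqrt(65)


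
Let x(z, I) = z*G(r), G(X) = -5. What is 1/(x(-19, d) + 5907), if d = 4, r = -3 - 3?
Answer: 1/6002 ≈ 0.00016661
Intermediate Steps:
r = -6
x(z, I) = -5*z (x(z, I) = z*(-5) = -5*z)
1/(x(-19, d) + 5907) = 1/(-5*(-19) + 5907) = 1/(95 + 5907) = 1/6002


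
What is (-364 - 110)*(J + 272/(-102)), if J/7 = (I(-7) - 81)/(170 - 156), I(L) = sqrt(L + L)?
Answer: 20461 - 237*I*sqrt(14) ≈ 20461.0 - 886.77*I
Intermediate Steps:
I(L) = sqrt(2)*sqrt(L) (I(L) = sqrt(2*L) = sqrt(2)*sqrt(L))
J = -81/2 + I*sqrt(14)/2 (J = 7*((sqrt(2)*sqrt(-7) - 81)/(170 - 156)) = 7*((sqrt(2)*(I*sqrt(7)) - 81)/14) = 7*((I*sqrt(14) - 81)*(1/14)) = 7*((-81 + I*sqrt(14))*(1/14)) = 7*(-81/14 + I*sqrt(14)/14) = -81/2 + I*sqrt(14)/2 ≈ -40.5 + 1.8708*I)
(-364 - 110)*(J + 272/(-102)) = (-364 - 110)*((-81/2 + I*sqrt(14)/2) + 272/(-102)) = -474*((-81/2 + I*sqrt(14)/2) + 272*(-1/102)) = -474*((-81/2 + I*sqrt(14)/2) - 8/3) = -474*(-259/6 + I*sqrt(14)/2) = 20461 - 237*I*sqrt(14)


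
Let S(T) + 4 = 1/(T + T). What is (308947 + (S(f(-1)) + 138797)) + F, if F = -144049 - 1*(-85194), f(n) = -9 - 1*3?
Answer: 9333239/24 ≈ 3.8889e+5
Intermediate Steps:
f(n) = -12 (f(n) = -9 - 3 = -12)
S(T) = -4 + 1/(2*T) (S(T) = -4 + 1/(T + T) = -4 + 1/(2*T))
F = -58855 (F = -144049 + 85194 = -58855)
(308947 + (S(f(-1)) + 138797)) + F = (308947 + ((-4 + (½)/(-12)) + 138797)) - 58855 = (308947 + ((-4 + (½)*(-1/12)) + 138797)) - 58855 = (308947 + ((-4 - 1/24) + 138797)) - 58855 = (308947 + (-97/24 + 138797)) - 58855 = (308947 + 3331031/24) - 58855 = 10745759/24 - 58855 = 9333239/24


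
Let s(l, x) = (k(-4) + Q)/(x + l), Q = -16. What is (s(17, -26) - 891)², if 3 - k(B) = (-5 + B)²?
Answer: 62805625/81 ≈ 7.7538e+5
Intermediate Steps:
k(B) = 3 - (-5 + B)²
s(l, x) = -94/(l + x) (s(l, x) = ((3 - (-5 - 4)²) - 16)/(x + l) = ((3 - 1*(-9)²) - 16)/(l + x) = ((3 - 1*81) - 16)/(l + x) = ((3 - 81) - 16)/(l + x) = (-78 - 16)/(l + x) = -94/(l + x))
(s(17, -26) - 891)² = (-94/(17 - 26) - 891)² = (-94/(-9) - 891)² = (-94*(-⅑) - 891)² = (94/9 - 891)² = (-7925/9)² = 62805625/81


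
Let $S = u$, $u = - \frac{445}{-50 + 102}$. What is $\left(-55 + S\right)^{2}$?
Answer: $\frac{10923025}{2704} \approx 4039.6$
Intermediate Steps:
$u = - \frac{445}{52} \approx -8.5577$
$S = - \frac{445}{52} \approx -8.5577$
$\left(-55 + S\right)^{2} = \left(-55 - \frac{445}{52}\right)^{2} = \left(- \frac{3305}{52}\right)^{2} = \frac{10923025}{2704}$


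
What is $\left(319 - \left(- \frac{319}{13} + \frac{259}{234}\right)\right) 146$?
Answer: $\frac{5849417}{117} \approx 49995.0$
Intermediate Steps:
$\left(319 - \left(- \frac{319}{13} + \frac{259}{234}\right)\right) 146 = \left(319 - - \frac{5483}{234}\right) 146 = \left(319 + \frac{5483}{234}\right) 146 = \frac{80129}{234} \cdot 146 = \frac{5849417}{117}$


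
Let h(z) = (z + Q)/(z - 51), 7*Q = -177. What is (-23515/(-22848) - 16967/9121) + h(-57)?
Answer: -685873/9923648 ≈ -0.069115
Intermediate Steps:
Q = -177/7 (Q = (⅐)*(-177) = -177/7 ≈ -25.286)
h(z) = (-177/7 + z)/(-51 + z) (h(z) = (z - 177/7)/(z - 51) = (-177/7 + z)/(-51 + z))
(-23515/(-22848) - 16967/9121) + h(-57) = (-23515/(-22848) - 16967/9121) + (-177/7 - 57)/(-51 - 57) = (-23515*(-1/22848) - 16967*1/9121) - 576/7/(-108) = (23515/22848 - 16967/9121) - 1/108*(-576/7) = -24740243/29770944 + 16/21 = -685873/9923648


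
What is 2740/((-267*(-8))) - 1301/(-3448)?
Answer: 1528307/920616 ≈ 1.6601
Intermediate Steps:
2740/((-267*(-8))) - 1301/(-3448) = 2740/2136 - 1301*(-1/3448) = 2740*(1/2136) + 1301/3448 = 685/534 + 1301/3448 = 1528307/920616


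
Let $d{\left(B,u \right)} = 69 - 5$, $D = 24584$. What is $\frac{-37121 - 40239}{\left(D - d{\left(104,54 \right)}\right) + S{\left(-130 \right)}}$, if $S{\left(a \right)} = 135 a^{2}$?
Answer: $- \frac{3868}{115301} \approx -0.033547$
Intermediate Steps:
$d{\left(B,u \right)} = 64$
$\frac{-37121 - 40239}{\left(D - d{\left(104,54 \right)}\right) + S{\left(-130 \right)}} = \frac{-37121 - 40239}{\left(24584 - 64\right) + 135 \left(-130\right)^{2}} = - \frac{77360}{\left(24584 - 64\right) + 135 \cdot 16900} = - \frac{77360}{24520 + 2281500} = - \frac{77360}{2306020} = \left(-77360\right) \frac{1}{2306020} = - \frac{3868}{115301}$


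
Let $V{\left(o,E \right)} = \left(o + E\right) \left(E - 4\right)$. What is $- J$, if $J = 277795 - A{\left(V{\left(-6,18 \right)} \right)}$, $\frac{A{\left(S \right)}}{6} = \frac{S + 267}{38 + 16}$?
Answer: $- \frac{833240}{3} \approx -2.7775 \cdot 10^{5}$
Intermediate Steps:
$V{\left(o,E \right)} = \left(-4 + E\right) \left(E + o\right)$ ($V{\left(o,E \right)} = \left(E + o\right) \left(-4 + E\right) = \left(-4 + E\right) \left(E + o\right)$)
$A{\left(S \right)} = \frac{89}{3} + \frac{S}{9}$ ($A{\left(S \right)} = 6 \frac{S + 267}{38 + 16} = 6 \frac{267 + S}{54} = 6 \left(267 + S\right) \frac{1}{54} = 6 \left(\frac{89}{18} + \frac{S}{54}\right) = \frac{89}{3} + \frac{S}{9}$)
$J = \frac{833240}{3}$ ($J = 277795 - \left(\frac{89}{3} + \frac{18^{2} - 72 - -24 + 18 \left(-6\right)}{9}\right) = 277795 - \left(\frac{89}{3} + \frac{324 - 72 + 24 - 108}{9}\right) = 277795 - \left(\frac{89}{3} + \frac{1}{9} \cdot 168\right) = 277795 - \left(\frac{89}{3} + \frac{56}{3}\right) = 277795 - \frac{145}{3} = \frac{833240}{3} \approx 2.7775 \cdot 10^{5}$)
$- J = \left(-1\right) \frac{833240}{3} = - \frac{833240}{3}$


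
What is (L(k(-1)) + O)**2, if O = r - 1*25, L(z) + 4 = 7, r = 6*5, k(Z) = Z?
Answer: 64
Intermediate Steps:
r = 30
L(z) = 3 (L(z) = -4 + 7 = 3)
O = 5 (O = 30 - 1*25 = 30 - 25 = 5)
(L(k(-1)) + O)**2 = (3 + 5)**2 = 8**2 = 64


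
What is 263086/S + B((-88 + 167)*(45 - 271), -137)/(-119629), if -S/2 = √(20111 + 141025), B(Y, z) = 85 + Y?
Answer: 17769/119629 - 131543*√1119/13428 ≈ -327.55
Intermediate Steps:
S = -24*√1119 (S = -2*√(20111 + 141025) = -24*√1119 ≈ -802.83)
263086/S + B((-88 + 167)*(45 - 271), -137)/(-119629) = 263086/((-24*√1119)) + (85 + (-88 + 167)*(45 - 271))/(-119629) = 263086*(-√1119/26856) + (85 + 79*(-226))*(-1/119629) = -131543*√1119/13428 + (85 - 17854)*(-1/119629) = -131543*√1119/13428 - 17769*(-1/119629) = -131543*√1119/13428 + 17769/119629 = 17769/119629 - 131543*√1119/13428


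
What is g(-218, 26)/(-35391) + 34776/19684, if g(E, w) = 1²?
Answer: 43954919/24879873 ≈ 1.7667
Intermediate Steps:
g(E, w) = 1
g(-218, 26)/(-35391) + 34776/19684 = 1/(-35391) + 34776/19684 = 1*(-1/35391) + 34776*(1/19684) = -1/35391 + 1242/703 = 43954919/24879873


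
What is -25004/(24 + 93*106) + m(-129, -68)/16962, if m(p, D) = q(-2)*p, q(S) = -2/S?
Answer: -70898771/27936414 ≈ -2.5379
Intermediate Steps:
m(p, D) = p (m(p, D) = (-2/(-2))*p = (-2*(-½))*p = 1*p = p)
-25004/(24 + 93*106) + m(-129, -68)/16962 = -25004/(24 + 93*106) - 129/16962 = -25004/(24 + 9858) - 129*1/16962 = -25004/9882 - 43/5654 = -25004*1/9882 - 43/5654 = -12502/4941 - 43/5654 = -70898771/27936414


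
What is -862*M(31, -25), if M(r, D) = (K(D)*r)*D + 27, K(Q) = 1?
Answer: 644776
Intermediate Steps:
M(r, D) = 27 + D*r (M(r, D) = (1*r)*D + 27 = r*D + 27 = D*r + 27 = 27 + D*r)
-862*M(31, -25) = -862*(27 - 25*31) = -862*(27 - 775) = -862*(-748) = 644776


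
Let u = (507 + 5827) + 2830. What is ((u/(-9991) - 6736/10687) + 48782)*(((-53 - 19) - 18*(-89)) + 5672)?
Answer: 37511437712331700/106773817 ≈ 3.5132e+8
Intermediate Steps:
u = 9164 (u = 6334 + 2830 = 9164)
((u/(-9991) - 6736/10687) + 48782)*(((-53 - 19) - 18*(-89)) + 5672) = ((9164/(-9991) - 6736/10687) + 48782)*(((-53 - 19) - 18*(-89)) + 5672) = ((9164*(-1/9991) - 6736*1/10687) + 48782)*((-72 + 1602) + 5672) = ((-9164/9991 - 6736/10687) + 48782)*(1530 + 5672) = (-165235044/106773817 + 48782)*7202 = (5208475105850/106773817)*7202 = 37511437712331700/106773817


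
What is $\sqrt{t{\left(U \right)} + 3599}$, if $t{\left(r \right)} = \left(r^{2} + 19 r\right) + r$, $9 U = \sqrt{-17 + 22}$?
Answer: $\frac{2 \sqrt{72881 + 45 \sqrt{5}}}{9} \approx 60.034$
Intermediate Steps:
$U = \frac{\sqrt{5}}{9}$ ($U = \frac{\sqrt{-17 + 22}}{9} = \frac{\sqrt{5}}{9} \approx 0.24845$)
$t{\left(r \right)} = r^{2} + 20 r$
$\sqrt{t{\left(U \right)} + 3599} = \sqrt{\frac{\sqrt{5}}{9} \left(20 + \frac{\sqrt{5}}{9}\right) + 3599} = \sqrt{\frac{\sqrt{5} \left(20 + \frac{\sqrt{5}}{9}\right)}{9} + 3599} = \sqrt{3599 + \frac{\sqrt{5} \left(20 + \frac{\sqrt{5}}{9}\right)}{9}}$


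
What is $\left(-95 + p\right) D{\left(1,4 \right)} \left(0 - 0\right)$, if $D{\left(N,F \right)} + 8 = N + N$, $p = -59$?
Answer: $0$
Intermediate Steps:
$D{\left(N,F \right)} = -8 + 2 N$ ($D{\left(N,F \right)} = -8 + \left(N + N\right) = -8 + 2 N$)
$\left(-95 + p\right) D{\left(1,4 \right)} \left(0 - 0\right) = \left(-95 - 59\right) \left(-8 + 2 \cdot 1\right) \left(0 - 0\right) = - 154 \left(-8 + 2\right) \left(0 + 0\right) = - 154 \left(\left(-6\right) 0\right) = \left(-154\right) 0 = 0$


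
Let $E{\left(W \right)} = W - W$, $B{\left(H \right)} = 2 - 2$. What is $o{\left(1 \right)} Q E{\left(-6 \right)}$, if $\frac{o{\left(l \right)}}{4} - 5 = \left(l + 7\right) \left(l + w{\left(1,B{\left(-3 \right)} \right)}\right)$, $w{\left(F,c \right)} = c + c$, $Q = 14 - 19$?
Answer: $0$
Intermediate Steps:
$Q = -5$ ($Q = 14 - 19 = -5$)
$B{\left(H \right)} = 0$ ($B{\left(H \right)} = 2 - 2 = 0$)
$E{\left(W \right)} = 0$
$w{\left(F,c \right)} = 2 c$
$o{\left(l \right)} = 20 + 4 l \left(7 + l\right)$ ($o{\left(l \right)} = 20 + 4 \left(l + 7\right) \left(l + 2 \cdot 0\right) = 20 + 4 \left(7 + l\right) \left(l + 0\right) = 20 + 4 \left(7 + l\right) l = 20 + 4 l \left(7 + l\right)$)
$o{\left(1 \right)} Q E{\left(-6 \right)} = \left(20 + 4 \cdot 1^{2} + 28 \cdot 1\right) \left(-5\right) 0 = \left(20 + 4 \cdot 1 + 28\right) \left(-5\right) 0 = \left(20 + 4 + 28\right) \left(-5\right) 0 = 52 \left(-5\right) 0 = \left(-260\right) 0 = 0$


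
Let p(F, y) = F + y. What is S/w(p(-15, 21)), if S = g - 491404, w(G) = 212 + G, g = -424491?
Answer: -915895/218 ≈ -4201.4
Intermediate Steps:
S = -915895 (S = -424491 - 491404 = -915895)
S/w(p(-15, 21)) = -915895/(212 + (-15 + 21)) = -915895/(212 + 6) = -915895/218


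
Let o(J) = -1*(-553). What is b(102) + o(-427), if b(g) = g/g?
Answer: 554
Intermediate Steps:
b(g) = 1
o(J) = 553
b(102) + o(-427) = 1 + 553 = 554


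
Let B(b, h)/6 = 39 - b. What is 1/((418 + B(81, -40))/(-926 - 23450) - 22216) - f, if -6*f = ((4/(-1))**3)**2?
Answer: 554534242604/812306073 ≈ 682.67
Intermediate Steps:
B(b, h) = 234 - 6*b (B(b, h) = 6*(39 - b) = 234 - 6*b)
f = -2048/3 (f = -((4/(-1))**3)**2/6 = -((4*(-1))**3)**2/6 = -((-4)**3)**2/6 = -1/6*(-64)**2 = -1/6*4096 = -2048/3 ≈ -682.67)
1/((418 + B(81, -40))/(-926 - 23450) - 22216) - f = 1/((418 + (234 - 6*81))/(-926 - 23450) - 22216) - 1*(-2048/3) = 1/((418 + (234 - 486))/(-24376) - 22216) + 2048/3 = 1/((418 - 252)*(-1/24376) - 22216) + 2048/3 = 1/(166*(-1/24376) - 22216) + 2048/3 = 1/(-83/12188 - 22216) + 2048/3 = 1/(-270768691/12188) + 2048/3 = -12188/270768691 + 2048/3 = 554534242604/812306073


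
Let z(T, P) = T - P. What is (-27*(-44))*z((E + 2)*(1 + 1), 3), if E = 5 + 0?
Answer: 13068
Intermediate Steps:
E = 5
(-27*(-44))*z((E + 2)*(1 + 1), 3) = (-27*(-44))*((5 + 2)*(1 + 1) - 1*3) = 1188*(7*2 - 3) = 1188*(14 - 3) = 1188*11 = 13068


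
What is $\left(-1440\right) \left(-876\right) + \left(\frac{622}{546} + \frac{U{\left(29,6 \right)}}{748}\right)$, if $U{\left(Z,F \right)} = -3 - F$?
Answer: $\frac{257591323931}{204204} \approx 1.2614 \cdot 10^{6}$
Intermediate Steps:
$\left(-1440\right) \left(-876\right) + \left(\frac{622}{546} + \frac{U{\left(29,6 \right)}}{748}\right) = \left(-1440\right) \left(-876\right) + \left(\frac{622}{546} + \frac{-3 - 6}{748}\right) = 1261440 + \left(622 \cdot \frac{1}{546} + \left(-3 - 6\right) \frac{1}{748}\right) = 1261440 + \left(\frac{311}{273} - \frac{9}{748}\right) = 1261440 + \frac{230171}{204204} = \frac{257591323931}{204204}$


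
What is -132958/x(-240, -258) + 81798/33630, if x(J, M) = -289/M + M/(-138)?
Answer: -4421950524007/99438305 ≈ -44469.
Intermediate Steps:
x(J, M) = -289/M - M/138 (x(J, M) = -289/M + M*(-1/138) = -289/M - M/138)
-132958/x(-240, -258) + 81798/33630 = -132958/(-289/(-258) - 1/138*(-258)) + 81798/33630 = -132958/(-289*(-1/258) + 43/23) + 81798*(1/33630) = -132958/(289/258 + 43/23) + 13633/5605 = -132958/17741/5934 + 13633/5605 = -132958*5934/17741 + 13633/5605 = -788972772/17741 + 13633/5605 = -4421950524007/99438305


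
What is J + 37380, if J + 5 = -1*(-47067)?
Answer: 84442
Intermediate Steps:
J = 47062 (J = -5 - 1*(-47067) = -5 + 47067 = 47062)
J + 37380 = 47062 + 37380 = 84442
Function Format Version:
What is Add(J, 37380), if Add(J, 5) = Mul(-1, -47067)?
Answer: 84442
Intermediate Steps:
J = 47062 (J = Add(-5, Mul(-1, -47067)) = Add(-5, 47067) = 47062)
Add(J, 37380) = Add(47062, 37380) = 84442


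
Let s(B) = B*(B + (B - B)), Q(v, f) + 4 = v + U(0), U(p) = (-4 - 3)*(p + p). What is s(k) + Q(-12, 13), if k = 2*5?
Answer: 84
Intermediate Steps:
k = 10
U(p) = -14*p
Q(v, f) = -4 + v (Q(v, f) = -4 + (v - 14*0) = -4 + (v + 0) = -4 + v)
s(B) = B**2 (s(B) = B*(B + 0) = B*B = B**2)
s(k) + Q(-12, 13) = 10**2 + (-4 - 12) = 100 - 16 = 84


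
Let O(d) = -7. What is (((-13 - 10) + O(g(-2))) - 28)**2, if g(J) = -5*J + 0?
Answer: 3364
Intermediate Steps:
g(J) = -5*J
(((-13 - 10) + O(g(-2))) - 28)**2 = (((-13 - 10) - 7) - 28)**2 = ((-23 - 7) - 28)**2 = (-30 - 28)**2 = (-58)**2 = 3364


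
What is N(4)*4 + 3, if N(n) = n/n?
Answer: 7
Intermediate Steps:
N(n) = 1
N(4)*4 + 3 = 1*4 + 3 = 4 + 3 = 7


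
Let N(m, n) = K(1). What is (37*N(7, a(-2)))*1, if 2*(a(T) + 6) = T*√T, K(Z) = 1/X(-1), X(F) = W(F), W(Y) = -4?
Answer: -37/4 ≈ -9.2500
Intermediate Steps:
X(F) = -4
K(Z) = -¼ (K(Z) = 1/(-4) = -¼)
a(T) = -6 + T^(3/2)/2 (a(T) = -6 + (T*√T)/2 = -6 + T^(3/2)/2)
N(m, n) = -¼
(37*N(7, a(-2)))*1 = (37*(-¼))*1 = -37/4*1 = -37/4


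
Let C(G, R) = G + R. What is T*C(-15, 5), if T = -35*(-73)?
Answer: -25550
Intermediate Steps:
T = 2555
T*C(-15, 5) = 2555*(-15 + 5) = 2555*(-10) = -25550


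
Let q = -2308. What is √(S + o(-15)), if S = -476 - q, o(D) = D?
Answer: √1817 ≈ 42.626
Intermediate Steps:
S = 1832 (S = -476 - 1*(-2308) = -476 + 2308 = 1832)
√(S + o(-15)) = √(1832 - 15) = √1817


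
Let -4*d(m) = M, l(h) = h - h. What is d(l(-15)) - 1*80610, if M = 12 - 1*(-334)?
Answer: -161393/2 ≈ -80697.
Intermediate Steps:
M = 346 (M = 12 + 334 = 346)
l(h) = 0
d(m) = -173/2 (d(m) = -¼*346 = -173/2)
d(l(-15)) - 1*80610 = -173/2 - 1*80610 = -173/2 - 80610 = -161393/2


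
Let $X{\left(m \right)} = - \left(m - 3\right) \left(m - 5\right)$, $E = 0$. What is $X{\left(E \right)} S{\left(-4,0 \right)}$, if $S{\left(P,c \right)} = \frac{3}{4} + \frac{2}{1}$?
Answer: $- \frac{165}{4} \approx -41.25$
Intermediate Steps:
$X{\left(m \right)} = - \left(-5 + m\right) \left(-3 + m\right)$ ($X{\left(m \right)} = - \left(-3 + m\right) \left(-5 + m\right) = - \left(-5 + m\right) \left(-3 + m\right)$)
$S{\left(P,c \right)} = \frac{11}{4}$ ($S{\left(P,c \right)} = 3 \cdot \frac{1}{4} + 2 \cdot 1 = \frac{3}{4} + 2 = \frac{11}{4}$)
$X{\left(E \right)} S{\left(-4,0 \right)} = \left(-15 - 0^{2} + 8 \cdot 0\right) \frac{11}{4} = \left(-15 - 0 + 0\right) \frac{11}{4} = \left(-15 + 0 + 0\right) \frac{11}{4} = \left(-15\right) \frac{11}{4} = - \frac{165}{4}$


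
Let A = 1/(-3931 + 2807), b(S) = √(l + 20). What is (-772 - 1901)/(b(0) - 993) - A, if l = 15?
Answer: 1492203425/554139868 + 2673*√35/986014 ≈ 2.7089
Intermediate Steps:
b(S) = √35 (b(S) = √(15 + 20) = √35)
A = -1/1124 (A = 1/(-1124) = -1/1124 ≈ -0.00088968)
(-772 - 1901)/(b(0) - 993) - A = (-772 - 1901)/(√35 - 993) - 1*(-1/1124) = -2673/(-993 + √35) + 1/1124 = 1/1124 - 2673/(-993 + √35)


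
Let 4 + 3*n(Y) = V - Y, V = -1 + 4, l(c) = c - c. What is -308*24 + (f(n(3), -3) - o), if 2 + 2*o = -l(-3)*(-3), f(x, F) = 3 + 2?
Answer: -7386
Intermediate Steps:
l(c) = 0
V = 3
n(Y) = -1/3 - Y/3 (n(Y) = -4/3 + (3 - Y)/3 = -4/3 + (1 - Y/3) = -1/3 - Y/3)
f(x, F) = 5
o = -1 (o = -1 + (-1*0*(-3))/2 = -1 + (0*(-3))/2 = -1 + (1/2)*0 = -1 + 0 = -1)
-308*24 + (f(n(3), -3) - o) = -308*24 + (5 - 1*(-1)) = -7392 + (5 + 1) = -7392 + 6 = -7386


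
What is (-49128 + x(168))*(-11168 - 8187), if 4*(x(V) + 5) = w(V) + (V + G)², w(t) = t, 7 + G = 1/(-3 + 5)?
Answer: 13183213085/16 ≈ 8.2395e+8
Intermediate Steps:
G = -13/2 (G = -7 + 1/(-3 + 5) = -7 + 1/2 = -7 + ½ = -13/2 ≈ -6.5000)
x(V) = -5 + V/4 + (-13/2 + V)²/4 (x(V) = -5 + (V + (V - 13/2)²)/4 = -5 + (V + (-13/2 + V)²)/4 = -5 + (V/4 + (-13/2 + V)²/4) = -5 + V/4 + (-13/2 + V)²/4)
(-49128 + x(168))*(-11168 - 8187) = (-49128 + (89/16 - 3*168 + (¼)*168²))*(-11168 - 8187) = (-49128 + (89/16 - 504 + (¼)*28224))*(-19355) = (-49128 + (89/16 - 504 + 7056))*(-19355) = (-49128 + 104921/16)*(-19355) = -681127/16*(-19355) = 13183213085/16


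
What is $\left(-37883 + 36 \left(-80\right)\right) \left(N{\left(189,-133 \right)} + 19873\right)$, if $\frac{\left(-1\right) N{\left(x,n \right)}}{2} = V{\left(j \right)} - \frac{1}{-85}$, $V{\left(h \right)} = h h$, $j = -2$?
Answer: $- \frac{68829263049}{85} \approx -8.0976 \cdot 10^{8}$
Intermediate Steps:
$V{\left(h \right)} = h^{2}$
$N{\left(x,n \right)} = - \frac{682}{85}$ ($N{\left(x,n \right)} = - 2 \left(\left(-2\right)^{2} - \frac{1}{-85}\right) = - 2 \left(4 - - \frac{1}{85}\right) = - 2 \left(4 + \frac{1}{85}\right) = \left(-2\right) \frac{341}{85} = - \frac{682}{85}$)
$\left(-37883 + 36 \left(-80\right)\right) \left(N{\left(189,-133 \right)} + 19873\right) = \left(-37883 + 36 \left(-80\right)\right) \left(- \frac{682}{85} + 19873\right) = \left(-37883 - 2880\right) \frac{1688523}{85} = \left(-40763\right) \frac{1688523}{85} = - \frac{68829263049}{85}$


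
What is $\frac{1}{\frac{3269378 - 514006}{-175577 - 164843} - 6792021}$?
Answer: $- \frac{85105}{578035636048} \approx -1.4723 \cdot 10^{-7}$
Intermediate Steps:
$\frac{1}{\frac{3269378 - 514006}{-175577 - 164843} - 6792021} = \frac{1}{\frac{2755372}{-340420} - 6792021} = \frac{1}{2755372 \left(- \frac{1}{340420}\right) - 6792021} = \frac{1}{- \frac{688843}{85105} - 6792021} = \frac{1}{- \frac{578035636048}{85105}} = - \frac{85105}{578035636048}$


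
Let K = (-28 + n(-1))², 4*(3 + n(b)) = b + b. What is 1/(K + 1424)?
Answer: 4/9665 ≈ 0.00041386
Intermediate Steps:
n(b) = -3 + b/2 (n(b) = -3 + (b + b)/4 = -3 + (2*b)/4 = -3 + b/2)
K = 3969/4 (K = (-28 + (-3 + (½)*(-1)))² = (-28 + (-3 - ½))² = (-28 - 7/2)² = (-63/2)² = 3969/4 ≈ 992.25)
1/(K + 1424) = 1/(3969/4 + 1424) = 1/(9665/4) = 4/9665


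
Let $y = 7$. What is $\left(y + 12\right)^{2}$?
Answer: $361$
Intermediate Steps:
$\left(y + 12\right)^{2} = \left(7 + 12\right)^{2} = 19^{2} = 361$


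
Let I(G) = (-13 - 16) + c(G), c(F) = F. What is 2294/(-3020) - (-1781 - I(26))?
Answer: 2683633/1510 ≈ 1777.2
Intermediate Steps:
I(G) = -29 + G (I(G) = (-13 - 16) + G = -29 + G)
2294/(-3020) - (-1781 - I(26)) = 2294/(-3020) - (-1781 - (-29 + 26)) = 2294*(-1/3020) - (-1781 - 1*(-3)) = -1147/1510 - (-1781 + 3) = -1147/1510 - 1*(-1778) = -1147/1510 + 1778 = 2683633/1510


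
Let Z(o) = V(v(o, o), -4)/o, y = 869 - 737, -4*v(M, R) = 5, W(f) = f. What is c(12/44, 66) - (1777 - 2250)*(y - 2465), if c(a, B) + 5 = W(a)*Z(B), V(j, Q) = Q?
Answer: -133525196/121 ≈ -1.1035e+6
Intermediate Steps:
v(M, R) = -5/4 (v(M, R) = -¼*5 = -5/4)
y = 132
Z(o) = -4/o
c(a, B) = -5 - 4*a/B (c(a, B) = -5 + a*(-4/B) = -5 - 4*a/B)
c(12/44, 66) - (1777 - 2250)*(y - 2465) = (-5 - 4*12/44/66) - (1777 - 2250)*(132 - 2465) = (-5 - 4*12*(1/44)*1/66) - (-473)*(-2333) = (-5 - 4*3/11*1/66) - 1*1103509 = (-5 - 2/121) - 1103509 = -607/121 - 1103509 = -133525196/121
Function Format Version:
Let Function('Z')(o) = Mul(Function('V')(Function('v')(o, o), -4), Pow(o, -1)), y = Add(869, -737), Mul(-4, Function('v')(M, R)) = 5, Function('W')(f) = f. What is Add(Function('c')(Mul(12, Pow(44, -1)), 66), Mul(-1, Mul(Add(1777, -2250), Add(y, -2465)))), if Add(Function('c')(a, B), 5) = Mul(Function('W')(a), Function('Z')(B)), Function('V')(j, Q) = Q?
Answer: Rational(-133525196, 121) ≈ -1.1035e+6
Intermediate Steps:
Function('v')(M, R) = Rational(-5, 4) (Function('v')(M, R) = Mul(Rational(-1, 4), 5) = Rational(-5, 4))
y = 132
Function('Z')(o) = Mul(-4, Pow(o, -1))
Function('c')(a, B) = Add(-5, Mul(-4, a, Pow(B, -1))) (Function('c')(a, B) = Add(-5, Mul(a, Mul(-4, Pow(B, -1)))) = Add(-5, Mul(-4, a, Pow(B, -1))))
Add(Function('c')(Mul(12, Pow(44, -1)), 66), Mul(-1, Mul(Add(1777, -2250), Add(y, -2465)))) = Add(Add(-5, Mul(-4, Mul(12, Pow(44, -1)), Pow(66, -1))), Mul(-1, Mul(Add(1777, -2250), Add(132, -2465)))) = Add(Add(-5, Mul(-4, Mul(12, Rational(1, 44)), Rational(1, 66))), Mul(-1, Mul(-473, -2333))) = Add(Add(-5, Mul(-4, Rational(3, 11), Rational(1, 66))), Mul(-1, 1103509)) = Add(Add(-5, Rational(-2, 121)), -1103509) = Add(Rational(-607, 121), -1103509) = Rational(-133525196, 121)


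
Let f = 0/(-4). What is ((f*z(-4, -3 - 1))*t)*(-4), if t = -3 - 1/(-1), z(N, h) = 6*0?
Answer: 0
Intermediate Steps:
z(N, h) = 0
f = 0 (f = 0*(-¼) = 0)
t = -2 (t = -3 - 1*(-1) = -3 + 1 = -2)
((f*z(-4, -3 - 1))*t)*(-4) = ((0*0)*(-2))*(-4) = (0*(-2))*(-4) = 0*(-4) = 0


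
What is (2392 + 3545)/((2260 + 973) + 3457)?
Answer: 1979/2230 ≈ 0.88744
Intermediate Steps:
(2392 + 3545)/((2260 + 973) + 3457) = 5937/(3233 + 3457) = 5937/6690 = 5937*(1/6690) = 1979/2230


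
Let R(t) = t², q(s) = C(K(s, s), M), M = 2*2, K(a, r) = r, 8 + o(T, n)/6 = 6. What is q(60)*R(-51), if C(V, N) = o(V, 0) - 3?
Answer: -39015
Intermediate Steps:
o(T, n) = -12 (o(T, n) = -48 + 6*6 = -48 + 36 = -12)
M = 4
C(V, N) = -15 (C(V, N) = -12 - 3 = -15)
q(s) = -15
q(60)*R(-51) = -15*(-51)² = -15*2601 = -39015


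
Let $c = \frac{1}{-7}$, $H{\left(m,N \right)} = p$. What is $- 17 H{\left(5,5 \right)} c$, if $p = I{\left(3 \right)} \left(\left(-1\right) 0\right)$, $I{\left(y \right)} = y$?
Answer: $0$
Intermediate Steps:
$p = 0$ ($p = 3 \left(\left(-1\right) 0\right) = 3 \cdot 0 = 0$)
$H{\left(m,N \right)} = 0$
$c = - \frac{1}{7} \approx -0.14286$
$- 17 H{\left(5,5 \right)} c = \left(-17\right) 0 \left(- \frac{1}{7}\right) = 0 \left(- \frac{1}{7}\right) = 0$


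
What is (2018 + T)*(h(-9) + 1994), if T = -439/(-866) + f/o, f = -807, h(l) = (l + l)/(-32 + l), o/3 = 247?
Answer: 430329851890/106951 ≈ 4.0236e+6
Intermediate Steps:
o = 741 (o = 3*247 = 741)
h(l) = 2*l/(-32 + l) (h(l) = (2*l)/(-32 + l) = 2*l/(-32 + l))
T = -124521/213902 (T = -439/(-866) - 807/741 = -439*(-1/866) - 807*1/741 = 439/866 - 269/247 = -124521/213902 ≈ -0.58214)
(2018 + T)*(h(-9) + 1994) = (2018 - 124521/213902)*(2*(-9)/(-32 - 9) + 1994) = 431529715*(2*(-9)/(-41) + 1994)/213902 = 431529715*(2*(-9)*(-1/41) + 1994)/213902 = 431529715*(18/41 + 1994)/213902 = (431529715/213902)*(81772/41) = 430329851890/106951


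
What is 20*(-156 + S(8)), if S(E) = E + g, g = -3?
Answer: -3020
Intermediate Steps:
S(E) = -3 + E (S(E) = E - 3 = -3 + E)
20*(-156 + S(8)) = 20*(-156 + (-3 + 8)) = 20*(-156 + 5) = 20*(-151) = -3020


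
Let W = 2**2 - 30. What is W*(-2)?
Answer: 52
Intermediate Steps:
W = -26 (W = 4 - 30 = -26)
W*(-2) = -26*(-2) = 52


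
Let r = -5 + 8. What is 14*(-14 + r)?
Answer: -154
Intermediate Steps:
r = 3
14*(-14 + r) = 14*(-14 + 3) = 14*(-11) = -154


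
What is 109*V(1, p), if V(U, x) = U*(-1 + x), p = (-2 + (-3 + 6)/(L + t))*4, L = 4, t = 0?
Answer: -654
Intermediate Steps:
p = -5 (p = (-2 + (-3 + 6)/(4 + 0))*4 = (-2 + 3/4)*4 = -5/4*4 = -5)
109*V(1, p) = 109*(1*(-1 - 5)) = 109*(1*(-6)) = 109*(-6) = -654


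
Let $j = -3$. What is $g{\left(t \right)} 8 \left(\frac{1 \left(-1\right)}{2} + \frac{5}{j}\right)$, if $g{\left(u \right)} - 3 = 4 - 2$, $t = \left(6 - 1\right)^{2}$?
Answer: $- \frac{260}{3} \approx -86.667$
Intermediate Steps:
$t = 25$ ($t = 5^{2} = 25$)
$g{\left(u \right)} = 5$ ($g{\left(u \right)} = 3 + \left(4 - 2\right) = 3 + 2 = 5$)
$g{\left(t \right)} 8 \left(\frac{1 \left(-1\right)}{2} + \frac{5}{j}\right) = 5 \cdot 8 \left(\frac{1 \left(-1\right)}{2} + \frac{5}{-3}\right) = 40 \left(\left(-1\right) \frac{1}{2} + 5 \left(- \frac{1}{3}\right)\right) = 40 \left(- \frac{1}{2} - \frac{5}{3}\right) = 40 \left(- \frac{13}{6}\right) = - \frac{260}{3}$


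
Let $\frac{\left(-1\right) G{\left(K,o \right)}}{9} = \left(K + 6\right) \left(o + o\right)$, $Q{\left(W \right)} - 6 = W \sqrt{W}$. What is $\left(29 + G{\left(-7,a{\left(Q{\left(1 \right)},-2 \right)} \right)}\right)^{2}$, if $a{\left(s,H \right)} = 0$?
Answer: $841$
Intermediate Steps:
$Q{\left(W \right)} = 6 + W^{\frac{3}{2}}$ ($Q{\left(W \right)} = 6 + W \sqrt{W} = 6 + W^{\frac{3}{2}}$)
$G{\left(K,o \right)} = - 18 o \left(6 + K\right)$ ($G{\left(K,o \right)} = - 9 \left(K + 6\right) \left(o + o\right) = - 9 \left(6 + K\right) 2 o = - 9 \cdot 2 o \left(6 + K\right) = - 18 o \left(6 + K\right)$)
$\left(29 + G{\left(-7,a{\left(Q{\left(1 \right)},-2 \right)} \right)}\right)^{2} = \left(29 - 0 \left(6 - 7\right)\right)^{2} = \left(29 - 0 \left(-1\right)\right)^{2} = \left(29 + 0\right)^{2} = 29^{2} = 841$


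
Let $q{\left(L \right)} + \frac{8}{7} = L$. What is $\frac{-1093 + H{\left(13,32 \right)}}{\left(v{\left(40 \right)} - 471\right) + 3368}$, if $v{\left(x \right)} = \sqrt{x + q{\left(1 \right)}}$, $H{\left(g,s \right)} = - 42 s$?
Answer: $- \frac{49419923}{58747984} + \frac{7311 \sqrt{217}}{58747984} \approx -0.83939$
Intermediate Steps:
$q{\left(L \right)} = - \frac{8}{7} + L$
$v{\left(x \right)} = \sqrt{- \frac{1}{7} + x}$ ($v{\left(x \right)} = \sqrt{x + \left(- \frac{8}{7} + 1\right)} = \sqrt{x - \frac{1}{7}} = \sqrt{- \frac{1}{7} + x}$)
$\frac{-1093 + H{\left(13,32 \right)}}{\left(v{\left(40 \right)} - 471\right) + 3368} = \frac{-1093 - 1344}{\left(\frac{\sqrt{-7 + 49 \cdot 40}}{7} - 471\right) + 3368} = \frac{-1093 - 1344}{\left(\frac{\sqrt{-7 + 1960}}{7} - 471\right) + 3368} = - \frac{2437}{\left(\frac{\sqrt{1953}}{7} - 471\right) + 3368} = - \frac{2437}{\left(\frac{3 \sqrt{217}}{7} - 471\right) + 3368} = - \frac{2437}{\left(-471 + \frac{3 \sqrt{217}}{7}\right) + 3368} = - \frac{2437}{2897 + \frac{3 \sqrt{217}}{7}}$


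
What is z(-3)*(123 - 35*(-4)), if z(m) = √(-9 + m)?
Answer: 526*I*√3 ≈ 911.06*I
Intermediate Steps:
z(-3)*(123 - 35*(-4)) = √(-9 - 3)*(123 - 35*(-4)) = √(-12)*(123 + 140) = (2*I*√3)*263 = 526*I*√3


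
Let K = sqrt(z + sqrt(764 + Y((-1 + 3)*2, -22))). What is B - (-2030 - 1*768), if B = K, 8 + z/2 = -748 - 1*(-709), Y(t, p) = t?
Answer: 2798 + sqrt(-94 + 16*sqrt(3)) ≈ 2798.0 + 8.1417*I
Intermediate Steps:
z = -94 (z = -16 + 2*(-748 - 1*(-709)) = -16 + 2*(-748 + 709) = -16 + 2*(-39) = -16 - 78 = -94)
K = sqrt(-94 + 16*sqrt(3)) (K = sqrt(-94 + sqrt(764 + (-1 + 3)*2)) = sqrt(-94 + sqrt(764 + 2*2)) = sqrt(-94 + sqrt(764 + 4)) = sqrt(-94 + sqrt(768)) = sqrt(-94 + 16*sqrt(3)) ≈ 8.1417*I)
B = sqrt(-94 + 16*sqrt(3)) ≈ 8.1417*I
B - (-2030 - 1*768) = sqrt(-94 + 16*sqrt(3)) - (-2030 - 1*768) = sqrt(-94 + 16*sqrt(3)) - (-2030 - 768) = sqrt(-94 + 16*sqrt(3)) - 1*(-2798) = sqrt(-94 + 16*sqrt(3)) + 2798 = 2798 + sqrt(-94 + 16*sqrt(3))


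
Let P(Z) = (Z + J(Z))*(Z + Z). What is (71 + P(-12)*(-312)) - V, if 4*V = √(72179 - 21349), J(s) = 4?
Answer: -59833 - √50830/4 ≈ -59889.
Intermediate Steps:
V = √50830/4 (V = √(72179 - 21349)/4 = √50830/4 ≈ 56.364)
P(Z) = 2*Z*(4 + Z) (P(Z) = (Z + 4)*(Z + Z) = (4 + Z)*(2*Z) = 2*Z*(4 + Z))
(71 + P(-12)*(-312)) - V = (71 + (2*(-12)*(4 - 12))*(-312)) - √50830/4 = (71 + (2*(-12)*(-8))*(-312)) - √50830/4 = (71 + 192*(-312)) - √50830/4 = (71 - 59904) - √50830/4 = -59833 - √50830/4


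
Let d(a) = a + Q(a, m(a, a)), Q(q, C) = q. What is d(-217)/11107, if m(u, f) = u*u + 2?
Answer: -434/11107 ≈ -0.039074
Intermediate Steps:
m(u, f) = 2 + u**2 (m(u, f) = u**2 + 2 = 2 + u**2)
d(a) = 2*a (d(a) = a + a = 2*a)
d(-217)/11107 = (2*(-217))/11107 = -434*1/11107 = -434/11107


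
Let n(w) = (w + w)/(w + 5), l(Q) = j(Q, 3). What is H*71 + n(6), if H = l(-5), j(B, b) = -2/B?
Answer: 1622/55 ≈ 29.491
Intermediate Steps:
l(Q) = -2/Q
H = ⅖ (H = -2/(-5) = -2*(-⅕) = ⅖ ≈ 0.40000)
n(w) = 2*w/(5 + w) (n(w) = (2*w)/(5 + w) = 2*w/(5 + w))
H*71 + n(6) = (⅖)*71 + 2*6/(5 + 6) = 142/5 + 2*6/11 = 142/5 + 2*6*(1/11) = 142/5 + 12/11 = 1622/55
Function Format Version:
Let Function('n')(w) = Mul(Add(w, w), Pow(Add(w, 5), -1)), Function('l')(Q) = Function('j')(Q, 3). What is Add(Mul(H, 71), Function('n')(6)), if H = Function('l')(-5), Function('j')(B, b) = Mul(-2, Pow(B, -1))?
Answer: Rational(1622, 55) ≈ 29.491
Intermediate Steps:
Function('l')(Q) = Mul(-2, Pow(Q, -1))
H = Rational(2, 5) (H = Mul(-2, Pow(-5, -1)) = Mul(-2, Rational(-1, 5)) = Rational(2, 5) ≈ 0.40000)
Function('n')(w) = Mul(2, w, Pow(Add(5, w), -1)) (Function('n')(w) = Mul(Mul(2, w), Pow(Add(5, w), -1)) = Mul(2, w, Pow(Add(5, w), -1)))
Add(Mul(H, 71), Function('n')(6)) = Add(Mul(Rational(2, 5), 71), Mul(2, 6, Pow(Add(5, 6), -1))) = Add(Rational(142, 5), Mul(2, 6, Pow(11, -1))) = Add(Rational(142, 5), Mul(2, 6, Rational(1, 11))) = Add(Rational(142, 5), Rational(12, 11)) = Rational(1622, 55)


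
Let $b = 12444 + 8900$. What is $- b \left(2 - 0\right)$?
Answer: $-42688$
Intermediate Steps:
$b = 21344$
$- b \left(2 - 0\right) = - 21344 \left(2 - 0\right) = - 21344 \left(2 + 0\right) = - 21344 \cdot 2 = \left(-1\right) 42688 = -42688$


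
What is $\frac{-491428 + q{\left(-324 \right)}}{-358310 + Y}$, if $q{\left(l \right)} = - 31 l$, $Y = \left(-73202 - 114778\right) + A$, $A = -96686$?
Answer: $\frac{60173}{80372} \approx 0.74868$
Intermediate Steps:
$Y = -284666$ ($Y = \left(-73202 - 114778\right) - 96686 = -187980 - 96686 = -284666$)
$\frac{-491428 + q{\left(-324 \right)}}{-358310 + Y} = \frac{-491428 - -10044}{-358310 - 284666} = \frac{-491428 + 10044}{-642976} = \left(-481384\right) \left(- \frac{1}{642976}\right) = \frac{60173}{80372}$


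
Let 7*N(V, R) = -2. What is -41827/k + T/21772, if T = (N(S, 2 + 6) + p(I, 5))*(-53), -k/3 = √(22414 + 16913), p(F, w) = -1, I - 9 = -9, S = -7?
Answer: 477/152404 + 41827*√39327/117981 ≈ 70.309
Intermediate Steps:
I = 0 (I = 9 - 9 = 0)
N(V, R) = -2/7 (N(V, R) = (⅐)*(-2) = -2/7)
k = -3*√39327 (k = -3*√(22414 + 16913) = -3*√39327 ≈ -594.93)
T = 477/7 (T = (-2/7 - 1)*(-53) = -9/7*(-53) = 477/7 ≈ 68.143)
-41827/k + T/21772 = -41827*(-√39327/117981) + (477/7)/21772 = -(-41827)*√39327/117981 + (477/7)*(1/21772) = 41827*√39327/117981 + 477/152404 = 477/152404 + 41827*√39327/117981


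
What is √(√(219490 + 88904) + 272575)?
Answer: √(272575 + 3*√34266) ≈ 522.62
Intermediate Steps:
√(√(219490 + 88904) + 272575) = √(√308394 + 272575) = √(3*√34266 + 272575) = √(272575 + 3*√34266)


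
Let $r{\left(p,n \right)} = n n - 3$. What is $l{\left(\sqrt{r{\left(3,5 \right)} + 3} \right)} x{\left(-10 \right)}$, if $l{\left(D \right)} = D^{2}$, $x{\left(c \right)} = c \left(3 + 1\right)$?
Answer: $-1000$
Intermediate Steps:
$r{\left(p,n \right)} = -3 + n^{2}$ ($r{\left(p,n \right)} = n^{2} - 3 = -3 + n^{2}$)
$x{\left(c \right)} = 4 c$ ($x{\left(c \right)} = c 4 = 4 c$)
$l{\left(\sqrt{r{\left(3,5 \right)} + 3} \right)} x{\left(-10 \right)} = \left(\sqrt{\left(-3 + 5^{2}\right) + 3}\right)^{2} \cdot 4 \left(-10\right) = \left(\sqrt{\left(-3 + 25\right) + 3}\right)^{2} \left(-40\right) = \left(\sqrt{22 + 3}\right)^{2} \left(-40\right) = \left(\sqrt{25}\right)^{2} \left(-40\right) = 5^{2} \left(-40\right) = 25 \left(-40\right) = -1000$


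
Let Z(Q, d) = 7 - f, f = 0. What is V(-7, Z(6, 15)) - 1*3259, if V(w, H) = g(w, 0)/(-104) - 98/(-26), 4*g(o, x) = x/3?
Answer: -42318/13 ≈ -3255.2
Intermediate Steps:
g(o, x) = x/12 (g(o, x) = (x/3)/4 = x/12)
Z(Q, d) = 7 (Z(Q, d) = 7 - 1*0 = 7 + 0 = 7)
V(w, H) = 49/13 (V(w, H) = ((1/12)*0)/(-104) - 98/(-26) = 0*(-1/104) - 98*(-1/26) = 0 + 49/13 = 49/13)
V(-7, Z(6, 15)) - 1*3259 = 49/13 - 1*3259 = 49/13 - 3259 = -42318/13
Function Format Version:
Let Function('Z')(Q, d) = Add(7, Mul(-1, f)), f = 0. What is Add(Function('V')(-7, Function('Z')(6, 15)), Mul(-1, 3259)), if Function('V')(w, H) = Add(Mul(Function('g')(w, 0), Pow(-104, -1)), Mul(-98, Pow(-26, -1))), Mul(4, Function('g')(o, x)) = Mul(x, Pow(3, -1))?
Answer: Rational(-42318, 13) ≈ -3255.2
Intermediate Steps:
Function('g')(o, x) = Mul(Rational(1, 12), x) (Function('g')(o, x) = Mul(Rational(1, 4), Mul(x, Pow(3, -1))) = Mul(Rational(1, 4), Mul(x, Rational(1, 3))) = Mul(Rational(1, 4), Mul(Rational(1, 3), x)) = Mul(Rational(1, 12), x))
Function('Z')(Q, d) = 7 (Function('Z')(Q, d) = Add(7, Mul(-1, 0)) = Add(7, 0) = 7)
Function('V')(w, H) = Rational(49, 13) (Function('V')(w, H) = Add(Mul(Mul(Rational(1, 12), 0), Pow(-104, -1)), Mul(-98, Pow(-26, -1))) = Add(Mul(0, Rational(-1, 104)), Mul(-98, Rational(-1, 26))) = Add(0, Rational(49, 13)) = Rational(49, 13))
Add(Function('V')(-7, Function('Z')(6, 15)), Mul(-1, 3259)) = Add(Rational(49, 13), Mul(-1, 3259)) = Add(Rational(49, 13), -3259) = Rational(-42318, 13)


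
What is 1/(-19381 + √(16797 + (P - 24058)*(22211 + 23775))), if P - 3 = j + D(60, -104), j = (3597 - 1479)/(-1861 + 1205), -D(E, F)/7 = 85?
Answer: -3178484/247526796883 - 34*I*√26376846151/247526796883 ≈ -1.2841e-5 - 2.2308e-5*I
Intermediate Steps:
D(E, F) = -595 (D(E, F) = -7*85 = -595)
j = -1059/328 (j = 2118/(-656) = 2118*(-1/656) = -1059/328 ≈ -3.2287)
P = -195235/328 (P = 3 + (-1059/328 - 595) = 3 - 196219/328 = -195235/328 ≈ -595.23)
1/(-19381 + √(16797 + (P - 24058)*(22211 + 23775))) = 1/(-19381 + √(16797 + (-195235/328 - 24058)*(22211 + 23775))) = 1/(-19381 + √(16797 - 8086259/328*45986)) = 1/(-19381 + √(16797 - 185927353187/164)) = 1/(-19381 + √(-185924598479/164)) = 1/(-19381 + 17*I*√26376846151/82)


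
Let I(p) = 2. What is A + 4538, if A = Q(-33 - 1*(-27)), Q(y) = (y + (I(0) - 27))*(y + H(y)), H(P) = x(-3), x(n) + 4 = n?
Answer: 4941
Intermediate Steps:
x(n) = -4 + n
H(P) = -7 (H(P) = -4 - 3 = -7)
Q(y) = (-25 + y)*(-7 + y) (Q(y) = (y + (2 - 27))*(y - 7) = (y - 25)*(-7 + y) = (-25 + y)*(-7 + y))
A = 403 (A = 175 + (-33 - 1*(-27))² - 32*(-33 - 1*(-27)) = 175 + (-33 + 27)² - 32*(-33 + 27) = 175 + (-6)² - 32*(-6) = 175 + 36 + 192 = 403)
A + 4538 = 403 + 4538 = 4941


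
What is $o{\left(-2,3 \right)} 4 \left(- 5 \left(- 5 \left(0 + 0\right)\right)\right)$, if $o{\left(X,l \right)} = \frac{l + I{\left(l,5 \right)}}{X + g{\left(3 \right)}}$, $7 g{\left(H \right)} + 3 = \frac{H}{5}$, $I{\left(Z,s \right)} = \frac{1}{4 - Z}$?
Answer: $0$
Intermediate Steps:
$g{\left(H \right)} = - \frac{3}{7} + \frac{H}{35}$ ($g{\left(H \right)} = - \frac{3}{7} + \frac{H \frac{1}{5}}{7} = - \frac{3}{7} + \frac{\frac{1}{5} H}{7} = - \frac{3}{7} + \frac{H}{35}$)
$o{\left(X,l \right)} = \frac{l - \frac{1}{-4 + l}}{- \frac{12}{35} + X}$ ($o{\left(X,l \right)} = \frac{l - \frac{1}{-4 + l}}{X + \left(- \frac{3}{7} + \frac{1}{35} \cdot 3\right)} = \frac{l - \frac{1}{-4 + l}}{X + \left(- \frac{3}{7} + \frac{3}{35}\right)} = \frac{l - \frac{1}{-4 + l}}{X - \frac{12}{35}} = \frac{l - \frac{1}{-4 + l}}{- \frac{12}{35} + X}$)
$o{\left(-2,3 \right)} 4 \left(- 5 \left(- 5 \left(0 + 0\right)\right)\right) = \frac{35 \left(-1 + 3 \left(-4 + 3\right)\right)}{\left(-12 + 35 \left(-2\right)\right) \left(-4 + 3\right)} 4 \left(- 5 \left(- 5 \left(0 + 0\right)\right)\right) = \frac{35 \left(-1 + 3 \left(-1\right)\right)}{\left(-12 - 70\right) \left(-1\right)} 4 \left(- 5 \left(\left(-5\right) 0\right)\right) = 35 \frac{1}{-82} \left(-1\right) \left(-1 - 3\right) 4 \left(\left(-5\right) 0\right) = 35 \left(- \frac{1}{82}\right) \left(-1\right) \left(-4\right) 4 \cdot 0 = \left(- \frac{70}{41}\right) 4 \cdot 0 = \left(- \frac{280}{41}\right) 0 = 0$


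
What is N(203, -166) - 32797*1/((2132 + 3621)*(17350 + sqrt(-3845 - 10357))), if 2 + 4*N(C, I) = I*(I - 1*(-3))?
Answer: 5857164259307517/865932073303 + 98391*I*sqrt(1578)/1731864146606 ≈ 6764.0 + 2.2568e-6*I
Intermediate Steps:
N(C, I) = -1/2 + I*(3 + I)/4 (N(C, I) = -1/2 + (I*(I - 1*(-3)))/4 = -1/2 + (I*(I + 3))/4 = -1/2 + (I*(3 + I))/4 = -1/2 + I*(3 + I)/4)
N(203, -166) - 32797*1/((2132 + 3621)*(17350 + sqrt(-3845 - 10357))) = (-1/2 + (1/4)*(-166)**2 + (3/4)*(-166)) - 32797*1/((2132 + 3621)*(17350 + sqrt(-3845 - 10357))) = (-1/2 + (1/4)*27556 - 249/2) - 32797*1/(5753*(17350 + sqrt(-14202))) = (-1/2 + 6889 - 249/2) - 32797*1/(5753*(17350 + 3*I*sqrt(1578))) = 6764 - 32797/(99814550 + 17259*I*sqrt(1578))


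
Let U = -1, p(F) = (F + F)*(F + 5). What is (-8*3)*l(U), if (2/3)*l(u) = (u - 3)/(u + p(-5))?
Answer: -144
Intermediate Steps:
p(F) = 2*F*(5 + F) (p(F) = (2*F)*(5 + F) = 2*F*(5 + F))
l(u) = 3*(-3 + u)/(2*u) (l(u) = 3*((u - 3)/(u + 2*(-5)*(5 - 5)))/2 = 3*((-3 + u)/(u + 2*(-5)*0))/2 = 3*((-3 + u)/(u + 0))/2 = 3*((-3 + u)/u)/2 = 3*(-3 + u)/(2*u))
(-8*3)*l(U) = (-8*3)*((3/2)*(-3 - 1)/(-1)) = -36*(-1)*(-4) = -24*6 = -144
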